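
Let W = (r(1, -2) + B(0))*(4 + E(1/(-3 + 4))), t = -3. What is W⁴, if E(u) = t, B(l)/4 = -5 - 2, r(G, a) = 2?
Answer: 456976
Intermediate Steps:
B(l) = -28 (B(l) = 4*(-5 - 2) = 4*(-7) = -28)
E(u) = -3
W = -26 (W = (2 - 28)*(4 - 3) = -26*1 = -26)
W⁴ = (-26)⁴ = 456976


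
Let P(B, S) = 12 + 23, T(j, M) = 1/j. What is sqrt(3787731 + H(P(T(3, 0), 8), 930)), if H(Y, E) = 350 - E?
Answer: sqrt(3787151) ≈ 1946.1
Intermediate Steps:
P(B, S) = 35
sqrt(3787731 + H(P(T(3, 0), 8), 930)) = sqrt(3787731 + (350 - 1*930)) = sqrt(3787731 + (350 - 930)) = sqrt(3787731 - 580) = sqrt(3787151)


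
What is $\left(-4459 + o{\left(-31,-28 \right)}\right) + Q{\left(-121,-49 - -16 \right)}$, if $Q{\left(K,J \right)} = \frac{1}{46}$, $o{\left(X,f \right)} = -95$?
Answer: $- \frac{209483}{46} \approx -4554.0$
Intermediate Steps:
$Q{\left(K,J \right)} = \frac{1}{46}$
$\left(-4459 + o{\left(-31,-28 \right)}\right) + Q{\left(-121,-49 - -16 \right)} = \left(-4459 - 95\right) + \frac{1}{46} = -4554 + \frac{1}{46} = - \frac{209483}{46}$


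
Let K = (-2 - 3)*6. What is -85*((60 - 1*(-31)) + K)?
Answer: -5185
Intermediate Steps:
K = -30 (K = -5*6 = -30)
-85*((60 - 1*(-31)) + K) = -85*((60 - 1*(-31)) - 30) = -85*((60 + 31) - 30) = -85*(91 - 30) = -85*61 = -5185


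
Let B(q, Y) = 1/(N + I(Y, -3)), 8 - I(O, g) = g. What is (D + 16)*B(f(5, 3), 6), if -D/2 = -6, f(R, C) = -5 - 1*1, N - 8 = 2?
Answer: 4/3 ≈ 1.3333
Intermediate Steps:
N = 10 (N = 8 + 2 = 10)
f(R, C) = -6 (f(R, C) = -5 - 1 = -6)
I(O, g) = 8 - g
D = 12 (D = -2*(-6) = 12)
B(q, Y) = 1/21 (B(q, Y) = 1/(10 + (8 - 1*(-3))) = 1/(10 + (8 + 3)) = 1/(10 + 11) = 1/21)
(D + 16)*B(f(5, 3), 6) = (12 + 16)*(1/21) = 28*(1/21) = 4/3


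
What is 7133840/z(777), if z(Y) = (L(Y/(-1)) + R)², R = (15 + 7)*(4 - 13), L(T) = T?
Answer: 1426768/190125 ≈ 7.5044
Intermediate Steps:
R = -198 (R = 22*(-9) = -198)
z(Y) = (-198 - Y)² (z(Y) = (Y/(-1) - 198)² = (Y*(-1) - 198)² = (-Y - 198)² = (-198 - Y)²)
7133840/z(777) = 7133840/((198 + 777)²) = 7133840/(975²) = 7133840/950625 = 7133840*(1/950625) = 1426768/190125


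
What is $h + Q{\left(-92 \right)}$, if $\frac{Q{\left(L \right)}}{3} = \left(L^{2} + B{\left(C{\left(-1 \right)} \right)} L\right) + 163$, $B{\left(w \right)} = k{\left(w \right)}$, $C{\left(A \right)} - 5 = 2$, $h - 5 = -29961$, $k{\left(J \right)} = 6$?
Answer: $-5731$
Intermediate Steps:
$h = -29956$ ($h = 5 - 29961 = -29956$)
$C{\left(A \right)} = 7$ ($C{\left(A \right)} = 5 + 2 = 7$)
$B{\left(w \right)} = 6$
$Q{\left(L \right)} = 489 + 3 L^{2} + 18 L$ ($Q{\left(L \right)} = 3 \left(\left(L^{2} + 6 L\right) + 163\right) = 3 \left(163 + L^{2} + 6 L\right) = 489 + 3 L^{2} + 18 L$)
$h + Q{\left(-92 \right)} = -29956 + \left(489 + 3 \left(-92\right)^{2} + 18 \left(-92\right)\right) = -29956 + \left(489 + 3 \cdot 8464 - 1656\right) = -29956 + \left(489 + 25392 - 1656\right) = -29956 + 24225 = -5731$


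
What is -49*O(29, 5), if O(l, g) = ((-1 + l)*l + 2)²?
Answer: -32467204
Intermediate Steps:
O(l, g) = (2 + l*(-1 + l))² (O(l, g) = (l*(-1 + l) + 2)² = (2 + l*(-1 + l))²)
-49*O(29, 5) = -49*(2 + 29² - 1*29)² = -49*(2 + 841 - 29)² = -49*814² = -49*662596 = -32467204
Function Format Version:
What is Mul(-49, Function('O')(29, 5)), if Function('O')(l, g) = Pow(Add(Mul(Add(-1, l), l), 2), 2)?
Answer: -32467204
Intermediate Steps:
Function('O')(l, g) = Pow(Add(2, Mul(l, Add(-1, l))), 2) (Function('O')(l, g) = Pow(Add(Mul(l, Add(-1, l)), 2), 2) = Pow(Add(2, Mul(l, Add(-1, l))), 2))
Mul(-49, Function('O')(29, 5)) = Mul(-49, Pow(Add(2, Pow(29, 2), Mul(-1, 29)), 2)) = Mul(-49, Pow(Add(2, 841, -29), 2)) = Mul(-49, Pow(814, 2)) = Mul(-49, 662596) = -32467204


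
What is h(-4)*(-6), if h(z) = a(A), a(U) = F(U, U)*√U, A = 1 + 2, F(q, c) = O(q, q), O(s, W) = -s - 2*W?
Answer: 54*√3 ≈ 93.531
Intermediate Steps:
F(q, c) = -3*q (F(q, c) = -q - 2*q = -3*q)
A = 3
a(U) = -3*U^(3/2) (a(U) = (-3*U)*√U = -3*U^(3/2))
h(z) = -9*√3
h(-4)*(-6) = -9*√3*(-6) = 54*√3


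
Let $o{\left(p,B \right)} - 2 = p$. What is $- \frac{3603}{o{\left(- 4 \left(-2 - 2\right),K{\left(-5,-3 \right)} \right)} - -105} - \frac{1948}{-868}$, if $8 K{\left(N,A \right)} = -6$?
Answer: $- \frac{240650}{8897} \approx -27.048$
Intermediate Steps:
$K{\left(N,A \right)} = - \frac{3}{4}$ ($K{\left(N,A \right)} = \frac{1}{8} \left(-6\right) = - \frac{3}{4}$)
$o{\left(p,B \right)} = 2 + p$
$- \frac{3603}{o{\left(- 4 \left(-2 - 2\right),K{\left(-5,-3 \right)} \right)} - -105} - \frac{1948}{-868} = - \frac{3603}{\left(2 - 4 \left(-2 - 2\right)\right) - -105} - \frac{1948}{-868} = - \frac{3603}{\left(2 - -16\right) + 105} - - \frac{487}{217} = - \frac{3603}{\left(2 + 16\right) + 105} + \frac{487}{217} = - \frac{3603}{18 + 105} + \frac{487}{217} = - \frac{3603}{123} + \frac{487}{217} = \left(-3603\right) \frac{1}{123} + \frac{487}{217} = - \frac{1201}{41} + \frac{487}{217} = - \frac{240650}{8897}$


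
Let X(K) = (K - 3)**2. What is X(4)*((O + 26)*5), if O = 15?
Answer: 205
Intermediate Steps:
X(K) = (-3 + K)**2
X(4)*((O + 26)*5) = (-3 + 4)**2*((15 + 26)*5) = 1**2*(41*5) = 1*205 = 205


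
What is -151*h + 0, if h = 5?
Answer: -755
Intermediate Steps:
-151*h + 0 = -151*5 + 0 = -755 + 0 = -755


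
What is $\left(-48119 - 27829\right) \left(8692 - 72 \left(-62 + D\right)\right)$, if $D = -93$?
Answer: $-1507719696$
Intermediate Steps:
$\left(-48119 - 27829\right) \left(8692 - 72 \left(-62 + D\right)\right) = \left(-48119 - 27829\right) \left(8692 - 72 \left(-62 - 93\right)\right) = - 75948 \left(8692 - -11160\right) = - 75948 \left(8692 + 11160\right) = \left(-75948\right) 19852 = -1507719696$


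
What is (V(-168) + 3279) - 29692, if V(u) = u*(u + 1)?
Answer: 1643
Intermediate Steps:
V(u) = u*(1 + u)
(V(-168) + 3279) - 29692 = (-168*(1 - 168) + 3279) - 29692 = (-168*(-167) + 3279) - 29692 = (28056 + 3279) - 29692 = 31335 - 29692 = 1643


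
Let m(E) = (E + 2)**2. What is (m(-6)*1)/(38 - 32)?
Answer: 8/3 ≈ 2.6667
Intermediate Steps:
m(E) = (2 + E)**2
(m(-6)*1)/(38 - 32) = ((2 - 6)**2*1)/(38 - 32) = ((-4)**2*1)/6 = (16*1)*(1/6) = 16*(1/6) = 8/3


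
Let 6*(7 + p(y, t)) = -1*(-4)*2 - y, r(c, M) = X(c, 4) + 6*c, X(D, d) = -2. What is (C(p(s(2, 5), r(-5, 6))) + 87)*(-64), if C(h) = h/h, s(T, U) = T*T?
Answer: -5632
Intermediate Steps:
s(T, U) = T²
r(c, M) = -2 + 6*c
p(y, t) = -17/3 - y/6 (p(y, t) = -7 + (-1*(-4)*2 - y)/6 = -7 + (4*2 - y)/6 = -7 + (8 - y)/6 = -7 + (4/3 - y/6) = -17/3 - y/6)
C(h) = 1
(C(p(s(2, 5), r(-5, 6))) + 87)*(-64) = (1 + 87)*(-64) = 88*(-64) = -5632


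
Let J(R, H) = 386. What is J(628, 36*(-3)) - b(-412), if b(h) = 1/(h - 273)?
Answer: 264411/685 ≈ 386.00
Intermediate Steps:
b(h) = 1/(-273 + h)
J(628, 36*(-3)) - b(-412) = 386 - 1/(-273 - 412) = 386 - 1/(-685) = 386 - 1*(-1/685) = 386 + 1/685 = 264411/685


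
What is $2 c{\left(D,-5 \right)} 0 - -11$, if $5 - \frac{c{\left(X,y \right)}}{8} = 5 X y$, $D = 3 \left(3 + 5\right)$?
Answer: $11$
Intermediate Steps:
$D = 24$ ($D = 3 \cdot 8 = 24$)
$c{\left(X,y \right)} = 40 - 40 X y$ ($c{\left(X,y \right)} = 40 - 8 \cdot 5 X y = 40 - 40 X y$)
$2 c{\left(D,-5 \right)} 0 - -11 = 2 \left(40 - 960 \left(-5\right)\right) 0 - -11 = 2 \left(40 + 4800\right) 0 + 11 = 2 \cdot 4840 \cdot 0 + 11 = 9680 \cdot 0 + 11 = 0 + 11 = 11$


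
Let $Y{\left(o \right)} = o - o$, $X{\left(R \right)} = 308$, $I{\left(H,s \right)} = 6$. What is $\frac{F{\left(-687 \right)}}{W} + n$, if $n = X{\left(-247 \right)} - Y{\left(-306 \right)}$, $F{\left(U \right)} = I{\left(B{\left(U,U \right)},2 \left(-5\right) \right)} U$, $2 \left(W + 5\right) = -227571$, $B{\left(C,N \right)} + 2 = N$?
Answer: $\frac{70103192}{227581} \approx 308.04$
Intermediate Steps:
$B{\left(C,N \right)} = -2 + N$
$W = - \frac{227581}{2}$ ($W = -5 + \frac{1}{2} \left(-227571\right) = -5 - \frac{227571}{2} = - \frac{227581}{2} \approx -1.1379 \cdot 10^{5}$)
$F{\left(U \right)} = 6 U$
$Y{\left(o \right)} = 0$
$n = 308$ ($n = 308 - 0 = 308 + 0 = 308$)
$\frac{F{\left(-687 \right)}}{W} + n = \frac{6 \left(-687\right)}{- \frac{227581}{2}} + 308 = \left(-4122\right) \left(- \frac{2}{227581}\right) + 308 = \frac{8244}{227581} + 308 = \frac{70103192}{227581}$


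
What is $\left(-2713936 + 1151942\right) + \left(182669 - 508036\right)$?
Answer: $-1887361$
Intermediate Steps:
$\left(-2713936 + 1151942\right) + \left(182669 - 508036\right) = -1561994 - 325367 = -1887361$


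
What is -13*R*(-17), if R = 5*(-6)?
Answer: -6630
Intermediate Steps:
R = -30
-13*R*(-17) = -13*(-30)*(-17) = 390*(-17) = -6630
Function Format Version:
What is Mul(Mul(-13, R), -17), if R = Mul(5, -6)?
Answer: -6630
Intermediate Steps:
R = -30
Mul(Mul(-13, R), -17) = Mul(Mul(-13, -30), -17) = Mul(390, -17) = -6630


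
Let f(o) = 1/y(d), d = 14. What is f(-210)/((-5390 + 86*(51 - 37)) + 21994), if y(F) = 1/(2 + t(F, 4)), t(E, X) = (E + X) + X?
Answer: 1/742 ≈ 0.0013477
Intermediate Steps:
t(E, X) = E + 2*X
y(F) = 1/(10 + F) (y(F) = 1/(2 + (F + 2*4)) = 1/(2 + (F + 8)) = 1/(2 + (8 + F)) = 1/(10 + F))
f(o) = 24 (f(o) = 1/(1/(10 + 14)) = 1/(1/24) = 24)
f(-210)/((-5390 + 86*(51 - 37)) + 21994) = 24/((-5390 + 86*(51 - 37)) + 21994) = 24/((-5390 + 86*14) + 21994) = 24/((-5390 + 1204) + 21994) = 24/(-4186 + 21994) = 24/17808 = 24*(1/17808) = 1/742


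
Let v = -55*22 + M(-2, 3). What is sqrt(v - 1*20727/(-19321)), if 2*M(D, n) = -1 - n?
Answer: 5*I*sqrt(935853)/139 ≈ 34.798*I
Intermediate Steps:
M(D, n) = -1/2 - n/2 (M(D, n) = (-1 - n)/2 = -1/2 - n/2)
v = -1212 (v = -55*22 + (-1/2 - 1/2*3) = -1210 + (-1/2 - 3/2) = -1210 - 2 = -1212)
sqrt(v - 1*20727/(-19321)) = sqrt(-1212 - 1*20727/(-19321)) = sqrt(-1212 - 20727*(-1/19321)) = sqrt(-1212 + 20727/19321) = sqrt(-23396325/19321) = 5*I*sqrt(935853)/139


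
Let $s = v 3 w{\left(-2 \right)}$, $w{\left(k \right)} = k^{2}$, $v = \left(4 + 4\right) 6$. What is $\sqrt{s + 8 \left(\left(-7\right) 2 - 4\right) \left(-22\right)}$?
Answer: $12 \sqrt{26} \approx 61.188$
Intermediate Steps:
$v = 48$ ($v = 8 \cdot 6 = 48$)
$s = 576$ ($s = 48 \cdot 3 \left(-2\right)^{2} = 144 \cdot 4 = 576$)
$\sqrt{s + 8 \left(\left(-7\right) 2 - 4\right) \left(-22\right)} = \sqrt{576 + 8 \left(\left(-7\right) 2 - 4\right) \left(-22\right)} = \sqrt{576 + 8 \left(-14 - 4\right) \left(-22\right)} = \sqrt{576 + 8 \left(-18\right) \left(-22\right)} = \sqrt{576 - -3168} = \sqrt{576 + 3168} = \sqrt{3744} = 12 \sqrt{26}$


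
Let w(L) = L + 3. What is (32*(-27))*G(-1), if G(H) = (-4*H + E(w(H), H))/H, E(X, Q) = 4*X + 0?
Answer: 10368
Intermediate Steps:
w(L) = 3 + L
E(X, Q) = 4*X
G(H) = 12/H (G(H) = (-4*H + 4*(3 + H))/H = (-4*H + (12 + 4*H))/H = 12/H)
(32*(-27))*G(-1) = (32*(-27))*(12/(-1)) = -10368*(-1) = -864*(-12) = 10368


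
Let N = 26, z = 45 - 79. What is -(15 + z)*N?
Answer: 494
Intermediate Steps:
z = -34
-(15 + z)*N = -(15 - 34)*26 = -(-19)*26 = -1*(-494) = 494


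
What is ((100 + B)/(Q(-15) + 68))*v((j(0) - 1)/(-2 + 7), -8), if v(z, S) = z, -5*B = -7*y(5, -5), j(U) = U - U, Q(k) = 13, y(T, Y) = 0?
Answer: -20/81 ≈ -0.24691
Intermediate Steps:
j(U) = 0
B = 0 (B = -(-7)*0/5 = -1/5*0 = 0)
((100 + B)/(Q(-15) + 68))*v((j(0) - 1)/(-2 + 7), -8) = ((100 + 0)/(13 + 68))*((0 - 1)/(-2 + 7)) = (100/81)*(-1/5) = -20/81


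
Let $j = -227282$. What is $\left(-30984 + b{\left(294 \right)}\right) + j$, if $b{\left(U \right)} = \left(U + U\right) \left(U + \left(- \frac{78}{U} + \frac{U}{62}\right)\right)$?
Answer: $- \frac{2565614}{31} \approx -82762.0$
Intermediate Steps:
$b{\left(U \right)} = 2 U \left(- \frac{78}{U} + \frac{63 U}{62}\right)$ ($b{\left(U \right)} = 2 U \left(U + \left(- \frac{78}{U} + U \frac{1}{62}\right)\right) = 2 U \left(U + \left(- \frac{78}{U} + \frac{U}{62}\right)\right) = 2 U \left(- \frac{78}{U} + \frac{63 U}{62}\right)$)
$\left(-30984 + b{\left(294 \right)}\right) + j = \left(-30984 - \left(156 - \frac{63 \cdot 294^{2}}{31}\right)\right) - 227282 = \left(-30984 + \left(-156 + \frac{63}{31} \cdot 86436\right)\right) - 227282 = \left(-30984 + \left(-156 + \frac{5445468}{31}\right)\right) - 227282 = \left(-30984 + \frac{5440632}{31}\right) - 227282 = \frac{4480128}{31} - 227282 = - \frac{2565614}{31}$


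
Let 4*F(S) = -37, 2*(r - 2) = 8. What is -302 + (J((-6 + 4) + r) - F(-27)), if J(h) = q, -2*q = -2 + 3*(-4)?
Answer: -1143/4 ≈ -285.75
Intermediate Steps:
r = 6 (r = 2 + (1/2)*8 = 2 + 4 = 6)
F(S) = -37/4 (F(S) = (1/4)*(-37) = -37/4)
q = 7 (q = -(-2 + 3*(-4))/2 = -(-2 - 12)/2 = -1/2*(-14) = 7)
J(h) = 7
-302 + (J((-6 + 4) + r) - F(-27)) = -302 + (7 - 1*(-37/4)) = -302 + (7 + 37/4) = -302 + 65/4 = -1143/4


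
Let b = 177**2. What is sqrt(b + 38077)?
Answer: sqrt(69406) ≈ 263.45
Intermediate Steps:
b = 31329
sqrt(b + 38077) = sqrt(31329 + 38077) = sqrt(69406)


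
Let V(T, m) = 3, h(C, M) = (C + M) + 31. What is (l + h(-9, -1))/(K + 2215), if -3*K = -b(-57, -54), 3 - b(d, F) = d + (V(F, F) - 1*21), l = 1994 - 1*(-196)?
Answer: 737/747 ≈ 0.98661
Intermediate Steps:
h(C, M) = 31 + C + M
l = 2190 (l = 1994 + 196 = 2190)
b(d, F) = 21 - d (b(d, F) = 3 - (d + (3 - 1*21)) = 3 - (d + (3 - 21)) = 3 - (d - 18) = 3 - (-18 + d) = 3 + (18 - d) = 21 - d)
K = 26 (K = -(-1)*(21 - 1*(-57))/3 = -(-1)*(21 + 57)/3 = -(-1)*78/3 = -1/3*(-78) = 26)
(l + h(-9, -1))/(K + 2215) = (2190 + (31 - 9 - 1))/(26 + 2215) = (2190 + 21)/2241 = 2211*(1/2241) = 737/747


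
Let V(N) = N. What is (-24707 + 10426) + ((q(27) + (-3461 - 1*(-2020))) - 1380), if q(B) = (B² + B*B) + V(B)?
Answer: -15617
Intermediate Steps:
q(B) = B + 2*B² (q(B) = (B² + B*B) + B = (B² + B²) + B = 2*B² + B = B + 2*B²)
(-24707 + 10426) + ((q(27) + (-3461 - 1*(-2020))) - 1380) = (-24707 + 10426) + ((27*(1 + 2*27) + (-3461 - 1*(-2020))) - 1380) = -14281 + ((27*(1 + 54) + (-3461 + 2020)) - 1380) = -14281 + ((27*55 - 1441) - 1380) = -14281 + ((1485 - 1441) - 1380) = -14281 + (44 - 1380) = -14281 - 1336 = -15617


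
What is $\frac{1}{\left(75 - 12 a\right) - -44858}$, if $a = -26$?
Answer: $\frac{1}{45245} \approx 2.2102 \cdot 10^{-5}$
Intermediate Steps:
$\frac{1}{\left(75 - 12 a\right) - -44858} = \frac{1}{\left(75 - -312\right) - -44858} = \frac{1}{\left(75 + 312\right) + 44858} = \frac{1}{387 + 44858} = \frac{1}{45245}$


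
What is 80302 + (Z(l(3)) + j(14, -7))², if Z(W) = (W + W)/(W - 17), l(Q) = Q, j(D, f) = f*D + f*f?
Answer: 4054514/49 ≈ 82745.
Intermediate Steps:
j(D, f) = f² + D*f (j(D, f) = D*f + f² = f² + D*f)
Z(W) = 2*W/(-17 + W) (Z(W) = (2*W)/(-17 + W) = 2*W/(-17 + W))
80302 + (Z(l(3)) + j(14, -7))² = 80302 + (2*3/(-17 + 3) - 7*(14 - 7))² = 80302 + (2*3/(-14) - 7*7)² = 80302 + (2*3*(-1/14) - 49)² = 80302 + (-3/7 - 49)² = 80302 + (-346/7)² = 80302 + 119716/49 = 4054514/49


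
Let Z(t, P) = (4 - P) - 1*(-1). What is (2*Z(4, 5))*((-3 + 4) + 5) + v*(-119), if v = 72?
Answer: -8568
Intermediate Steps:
Z(t, P) = 5 - P (Z(t, P) = (4 - P) + 1 = 5 - P)
(2*Z(4, 5))*((-3 + 4) + 5) + v*(-119) = (2*(5 - 1*5))*((-3 + 4) + 5) + 72*(-119) = (2*(5 - 5))*(1 + 5) - 8568 = (2*0)*6 - 8568 = 0*6 - 8568 = 0 - 8568 = -8568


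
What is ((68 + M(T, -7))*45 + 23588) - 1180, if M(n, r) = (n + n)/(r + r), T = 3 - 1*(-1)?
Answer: 178096/7 ≈ 25442.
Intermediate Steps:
T = 4 (T = 3 + 1 = 4)
M(n, r) = n/r (M(n, r) = (2*n)/((2*r)) = (2*n)*(1/(2*r)) = n/r)
((68 + M(T, -7))*45 + 23588) - 1180 = ((68 + 4/(-7))*45 + 23588) - 1180 = ((68 + 4*(-1/7))*45 + 23588) - 1180 = ((68 - 4/7)*45 + 23588) - 1180 = ((472/7)*45 + 23588) - 1180 = (21240/7 + 23588) - 1180 = 186356/7 - 1180 = 178096/7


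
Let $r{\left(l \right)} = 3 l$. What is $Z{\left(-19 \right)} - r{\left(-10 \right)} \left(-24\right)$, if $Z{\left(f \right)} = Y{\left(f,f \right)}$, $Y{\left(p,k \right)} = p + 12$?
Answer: $-727$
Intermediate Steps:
$Y{\left(p,k \right)} = 12 + p$
$Z{\left(f \right)} = 12 + f$
$Z{\left(-19 \right)} - r{\left(-10 \right)} \left(-24\right) = \left(12 - 19\right) - 3 \left(-10\right) \left(-24\right) = -7 - \left(-30\right) \left(-24\right) = -7 - 720 = -727$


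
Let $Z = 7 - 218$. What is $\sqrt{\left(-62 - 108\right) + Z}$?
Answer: $i \sqrt{381} \approx 19.519 i$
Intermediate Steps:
$Z = -211$ ($Z = 7 - 218 = -211$)
$\sqrt{\left(-62 - 108\right) + Z} = \sqrt{\left(-62 - 108\right) - 211} = \sqrt{-170 - 211} = \sqrt{-381} = i \sqrt{381}$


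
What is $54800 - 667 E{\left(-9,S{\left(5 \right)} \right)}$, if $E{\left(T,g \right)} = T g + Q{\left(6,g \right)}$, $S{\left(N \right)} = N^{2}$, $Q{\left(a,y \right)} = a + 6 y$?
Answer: $100823$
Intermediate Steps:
$E{\left(T,g \right)} = 6 + 6 g + T g$ ($E{\left(T,g \right)} = T g + \left(6 + 6 g\right) = 6 + 6 g + T g$)
$54800 - 667 E{\left(-9,S{\left(5 \right)} \right)} = 54800 - 667 \left(6 + 6 \cdot 5^{2} - 9 \cdot 5^{2}\right) = 54800 - 667 \left(6 + 6 \cdot 25 - 225\right) = 54800 - 667 \left(6 + 150 - 225\right) = 54800 - 667 \left(-69\right) = 54800 - -46023 = 54800 + 46023 = 100823$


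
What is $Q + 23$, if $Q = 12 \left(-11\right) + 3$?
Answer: $-106$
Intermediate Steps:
$Q = -129$ ($Q = -132 + 3 = -129$)
$Q + 23 = -129 + 23 = -106$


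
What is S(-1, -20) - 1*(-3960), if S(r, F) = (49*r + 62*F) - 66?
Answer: 2605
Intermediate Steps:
S(r, F) = -66 + 49*r + 62*F
S(-1, -20) - 1*(-3960) = (-66 + 49*(-1) + 62*(-20)) - 1*(-3960) = (-66 - 49 - 1240) + 3960 = -1355 + 3960 = 2605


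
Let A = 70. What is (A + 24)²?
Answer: 8836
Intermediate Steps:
(A + 24)² = (70 + 24)² = 94² = 8836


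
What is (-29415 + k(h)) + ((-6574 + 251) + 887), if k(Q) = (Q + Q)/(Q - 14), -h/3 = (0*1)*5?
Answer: -34851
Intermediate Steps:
h = 0 (h = -3*0*1*5 = -0*5 = -3*0 = 0)
k(Q) = 2*Q/(-14 + Q) (k(Q) = (2*Q)/(-14 + Q) = 2*Q/(-14 + Q))
(-29415 + k(h)) + ((-6574 + 251) + 887) = (-29415 + 2*0/(-14 + 0)) + ((-6574 + 251) + 887) = (-29415 + 2*0/(-14)) + (-6323 + 887) = (-29415 + 2*0*(-1/14)) - 5436 = (-29415 + 0) - 5436 = -29415 - 5436 = -34851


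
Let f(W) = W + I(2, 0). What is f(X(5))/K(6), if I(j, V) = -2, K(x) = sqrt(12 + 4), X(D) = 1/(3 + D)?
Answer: -15/32 ≈ -0.46875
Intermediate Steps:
K(x) = 4 (K(x) = sqrt(16) = 4)
f(W) = -2 + W (f(W) = W - 2 = -2 + W)
f(X(5))/K(6) = (-2 + 1/(3 + 5))/4 = (-2 + 1/8)*(1/4) = -15/8*1/4 = -15/32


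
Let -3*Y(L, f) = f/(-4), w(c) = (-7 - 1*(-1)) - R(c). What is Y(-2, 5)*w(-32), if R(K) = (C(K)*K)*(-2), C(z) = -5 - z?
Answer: -1445/2 ≈ -722.50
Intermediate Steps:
R(K) = -2*K*(-5 - K) (R(K) = ((-5 - K)*K)*(-2) = (K*(-5 - K))*(-2) = -2*K*(-5 - K))
w(c) = -6 - 2*c*(5 + c) (w(c) = (-7 - 1*(-1)) - 2*c*(5 + c) = (-7 + 1) - 2*c*(5 + c) = -6 - 2*c*(5 + c))
Y(L, f) = f/12 (Y(L, f) = -f/(3*(-4)) = -f*(-1)/(3*4) = -(-1)*f/12 = f/12)
Y(-2, 5)*w(-32) = ((1/12)*5)*(-6 - 2*(-32)*(5 - 32)) = 5*(-6 - 2*(-32)*(-27))/12 = 5*(-6 - 1728)/12 = (5/12)*(-1734) = -1445/2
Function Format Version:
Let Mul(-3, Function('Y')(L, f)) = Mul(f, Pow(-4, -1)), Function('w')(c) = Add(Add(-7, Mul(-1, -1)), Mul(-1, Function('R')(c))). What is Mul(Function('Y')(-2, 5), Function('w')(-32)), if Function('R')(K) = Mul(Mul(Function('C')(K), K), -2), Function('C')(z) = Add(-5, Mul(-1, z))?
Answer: Rational(-1445, 2) ≈ -722.50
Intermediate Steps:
Function('R')(K) = Mul(-2, K, Add(-5, Mul(-1, K))) (Function('R')(K) = Mul(Mul(Add(-5, Mul(-1, K)), K), -2) = Mul(Mul(K, Add(-5, Mul(-1, K))), -2) = Mul(-2, K, Add(-5, Mul(-1, K))))
Function('w')(c) = Add(-6, Mul(-2, c, Add(5, c))) (Function('w')(c) = Add(Add(-7, Mul(-1, -1)), Mul(-1, Mul(2, c, Add(5, c)))) = Add(Add(-7, 1), Mul(-2, c, Add(5, c))) = Add(-6, Mul(-2, c, Add(5, c))))
Function('Y')(L, f) = Mul(Rational(1, 12), f) (Function('Y')(L, f) = Mul(Rational(-1, 3), Mul(f, Pow(-4, -1))) = Mul(Rational(-1, 3), Mul(f, Rational(-1, 4))) = Mul(Rational(-1, 3), Mul(Rational(-1, 4), f)) = Mul(Rational(1, 12), f))
Mul(Function('Y')(-2, 5), Function('w')(-32)) = Mul(Mul(Rational(1, 12), 5), Add(-6, Mul(-2, -32, Add(5, -32)))) = Mul(Rational(5, 12), Add(-6, Mul(-2, -32, -27))) = Mul(Rational(5, 12), Add(-6, -1728)) = Mul(Rational(5, 12), -1734) = Rational(-1445, 2)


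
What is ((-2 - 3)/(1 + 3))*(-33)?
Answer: 165/4 ≈ 41.250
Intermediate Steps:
((-2 - 3)/(1 + 3))*(-33) = -5/4*(-33) = 165/4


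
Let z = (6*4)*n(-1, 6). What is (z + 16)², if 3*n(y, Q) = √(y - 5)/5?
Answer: 6016/25 + 256*I*√6/5 ≈ 240.64 + 125.41*I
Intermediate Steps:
n(y, Q) = √(-5 + y)/15 (n(y, Q) = (√(y - 5)/5)/3 = (√(-5 + y)*(⅕))/3 = (√(-5 + y)/5)/3 = √(-5 + y)/15)
z = 8*I*√6/5 (z = (6*4)*(√(-5 - 1)/15) = 24*(√(-6)/15) = 24*((I*√6)/15) = 24*(I*√6/15) = 8*I*√6/5 ≈ 3.9192*I)
(z + 16)² = (8*I*√6/5 + 16)² = (16 + 8*I*√6/5)²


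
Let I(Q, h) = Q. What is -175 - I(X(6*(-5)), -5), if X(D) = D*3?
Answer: -85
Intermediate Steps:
X(D) = 3*D
-175 - I(X(6*(-5)), -5) = -175 - 3*6*(-5) = -175 - 3*(-30) = -175 - 1*(-90) = -175 + 90 = -85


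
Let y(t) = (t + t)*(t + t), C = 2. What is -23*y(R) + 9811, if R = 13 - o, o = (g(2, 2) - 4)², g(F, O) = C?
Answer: 2359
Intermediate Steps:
g(F, O) = 2
o = 4 (o = (2 - 4)² = (-2)² = 4)
R = 9 (R = 13 - 1*4 = 13 - 4 = 9)
y(t) = 4*t² (y(t) = (2*t)*(2*t) = 4*t²)
-23*y(R) + 9811 = -92*9² + 9811 = -92*81 + 9811 = -23*324 + 9811 = -7452 + 9811 = 2359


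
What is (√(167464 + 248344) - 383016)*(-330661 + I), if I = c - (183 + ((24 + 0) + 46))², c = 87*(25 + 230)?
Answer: 142667714760 - 2979880*√6497 ≈ 1.4243e+11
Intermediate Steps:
c = 22185 (c = 87*255 = 22185)
I = -41824 (I = 22185 - (183 + ((24 + 0) + 46))² = 22185 - (183 + (24 + 46))² = 22185 - (183 + 70)² = 22185 - 1*253² = 22185 - 1*64009 = 22185 - 64009 = -41824)
(√(167464 + 248344) - 383016)*(-330661 + I) = (√(167464 + 248344) - 383016)*(-330661 - 41824) = (√415808 - 383016)*(-372485) = (8*√6497 - 383016)*(-372485) = (-383016 + 8*√6497)*(-372485) = 142667714760 - 2979880*√6497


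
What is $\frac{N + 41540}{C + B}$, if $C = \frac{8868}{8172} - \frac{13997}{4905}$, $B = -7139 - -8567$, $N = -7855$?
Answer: $\frac{37506057975}{1588016126} \approx 23.618$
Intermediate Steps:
$B = 1428$ ($B = -7139 + 8567 = 1428$)
$C = - \frac{1969054}{1113435}$ ($C = 8868 \cdot \frac{1}{8172} - \frac{13997}{4905} = \frac{739}{681} - \frac{13997}{4905} = - \frac{1969054}{1113435} \approx -1.7684$)
$\frac{N + 41540}{C + B} = \frac{-7855 + 41540}{- \frac{1969054}{1113435} + 1428} = \frac{33685}{\frac{1588016126}{1113435}} = 33685 \cdot \frac{1113435}{1588016126} = \frac{37506057975}{1588016126}$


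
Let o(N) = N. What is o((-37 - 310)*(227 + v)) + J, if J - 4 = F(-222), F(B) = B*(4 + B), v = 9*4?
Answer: -42861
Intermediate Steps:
v = 36
J = 48400 (J = 4 - 222*(4 - 222) = 4 - 222*(-218) = 4 + 48396 = 48400)
o((-37 - 310)*(227 + v)) + J = (-37 - 310)*(227 + 36) + 48400 = -347*263 + 48400 = -91261 + 48400 = -42861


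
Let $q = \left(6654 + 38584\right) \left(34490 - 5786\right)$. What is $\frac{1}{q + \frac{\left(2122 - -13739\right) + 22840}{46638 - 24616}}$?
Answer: $\frac{1694}{2199678572065} \approx 7.7011 \cdot 10^{-10}$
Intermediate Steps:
$q = 1298511552$ ($q = 45238 \cdot 28704 = 1298511552$)
$\frac{1}{q + \frac{\left(2122 - -13739\right) + 22840}{46638 - 24616}} = \frac{1}{1298511552 + \frac{\left(2122 - -13739\right) + 22840}{46638 - 24616}} = \frac{1}{1298511552 + \frac{\left(2122 + 13739\right) + 22840}{22022}} = \frac{1}{1298511552 + \left(15861 + 22840\right) \frac{1}{22022}} = \frac{1}{1298511552 + 38701 \cdot \frac{1}{22022}} = \frac{1}{1298511552 + \frac{2977}{1694}} = \frac{1}{\frac{2199678572065}{1694}} = \frac{1694}{2199678572065}$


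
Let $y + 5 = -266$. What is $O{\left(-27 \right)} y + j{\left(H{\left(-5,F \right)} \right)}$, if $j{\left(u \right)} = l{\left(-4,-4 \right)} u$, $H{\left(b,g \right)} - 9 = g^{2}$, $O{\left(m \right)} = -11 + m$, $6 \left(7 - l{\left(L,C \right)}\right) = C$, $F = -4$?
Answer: $\frac{31469}{3} \approx 10490.0$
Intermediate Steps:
$l{\left(L,C \right)} = 7 - \frac{C}{6}$
$y = -271$ ($y = -5 - 266 = -271$)
$H{\left(b,g \right)} = 9 + g^{2}$
$j{\left(u \right)} = \frac{23 u}{3}$ ($j{\left(u \right)} = \left(7 - - \frac{2}{3}\right) u = \left(7 + \frac{2}{3}\right) u = \frac{23 u}{3}$)
$O{\left(-27 \right)} y + j{\left(H{\left(-5,F \right)} \right)} = \left(-11 - 27\right) \left(-271\right) + \frac{23 \left(9 + \left(-4\right)^{2}\right)}{3} = \left(-38\right) \left(-271\right) + \frac{23 \left(9 + 16\right)}{3} = 10298 + \frac{23}{3} \cdot 25 = 10298 + \frac{575}{3} = \frac{31469}{3}$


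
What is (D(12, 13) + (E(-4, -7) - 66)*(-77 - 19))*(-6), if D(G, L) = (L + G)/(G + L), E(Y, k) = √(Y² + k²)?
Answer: -38022 + 576*√65 ≈ -33378.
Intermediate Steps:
D(G, L) = 1 (D(G, L) = (G + L)/(G + L) = 1)
(D(12, 13) + (E(-4, -7) - 66)*(-77 - 19))*(-6) = (1 + (√((-4)² + (-7)²) - 66)*(-77 - 19))*(-6) = (1 + (√(16 + 49) - 66)*(-96))*(-6) = (1 + (√65 - 66)*(-96))*(-6) = (1 + (-66 + √65)*(-96))*(-6) = (1 + (6336 - 96*√65))*(-6) = (6337 - 96*√65)*(-6) = -38022 + 576*√65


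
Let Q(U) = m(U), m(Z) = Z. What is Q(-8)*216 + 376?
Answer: -1352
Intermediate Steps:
Q(U) = U
Q(-8)*216 + 376 = -8*216 + 376 = -1728 + 376 = -1352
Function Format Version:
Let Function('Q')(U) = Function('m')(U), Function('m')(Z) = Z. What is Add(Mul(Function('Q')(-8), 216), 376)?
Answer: -1352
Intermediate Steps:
Function('Q')(U) = U
Add(Mul(Function('Q')(-8), 216), 376) = Add(Mul(-8, 216), 376) = Add(-1728, 376) = -1352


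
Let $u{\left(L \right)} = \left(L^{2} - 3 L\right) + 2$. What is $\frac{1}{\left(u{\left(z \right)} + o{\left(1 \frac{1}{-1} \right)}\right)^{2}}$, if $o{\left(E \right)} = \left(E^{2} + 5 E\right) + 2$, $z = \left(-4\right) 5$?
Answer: $\frac{1}{211600} \approx 4.7259 \cdot 10^{-6}$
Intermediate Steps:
$z = -20$
$o{\left(E \right)} = 2 + E^{2} + 5 E$
$u{\left(L \right)} = 2 + L^{2} - 3 L$
$\frac{1}{\left(u{\left(z \right)} + o{\left(1 \frac{1}{-1} \right)}\right)^{2}} = \frac{1}{\left(\left(2 + \left(-20\right)^{2} - -60\right) + \left(2 + \left(1 \frac{1}{-1}\right)^{2} + 5 \cdot 1 \frac{1}{-1}\right)\right)^{2}} = \frac{1}{\left(\left(2 + 400 + 60\right) + \left(2 + \left(1 \left(-1\right)\right)^{2} + 5 \cdot 1 \left(-1\right)\right)\right)^{2}} = \frac{1}{\left(462 + \left(2 + \left(-1\right)^{2} + 5 \left(-1\right)\right)\right)^{2}} = \frac{1}{\left(462 + \left(2 + 1 - 5\right)\right)^{2}} = \frac{1}{\left(462 - 2\right)^{2}} = \frac{1}{460^{2}} = \frac{1}{211600}$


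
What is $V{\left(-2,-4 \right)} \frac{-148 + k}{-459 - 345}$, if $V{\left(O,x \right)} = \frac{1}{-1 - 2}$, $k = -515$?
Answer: $- \frac{221}{804} \approx -0.27488$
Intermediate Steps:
$V{\left(O,x \right)} = - \frac{1}{3}$ ($V{\left(O,x \right)} = \frac{1}{-3} = - \frac{1}{3}$)
$V{\left(-2,-4 \right)} \frac{-148 + k}{-459 - 345} = - \frac{\left(-148 - 515\right) \frac{1}{-459 - 345}}{3} = - \frac{\left(-663\right) \frac{1}{-804}}{3} = - \frac{\left(-663\right) \left(- \frac{1}{804}\right)}{3} = \left(- \frac{1}{3}\right) \frac{221}{268} = - \frac{221}{804}$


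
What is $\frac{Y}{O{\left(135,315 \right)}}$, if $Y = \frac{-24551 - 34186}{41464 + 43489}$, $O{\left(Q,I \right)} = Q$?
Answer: $- \frac{19579}{3822885} \approx -0.0051215$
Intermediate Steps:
$Y = - \frac{58737}{84953} \approx -0.69141$
$\frac{Y}{O{\left(135,315 \right)}} = - \frac{58737}{84953 \cdot 135} = \left(- \frac{58737}{84953}\right) \frac{1}{135} = - \frac{19579}{3822885}$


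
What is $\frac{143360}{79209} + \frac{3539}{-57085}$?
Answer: $\frac{7903384949}{4521645765} \approx 1.7479$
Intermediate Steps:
$\frac{143360}{79209} + \frac{3539}{-57085} = 143360 \cdot \frac{1}{79209} + 3539 \left(- \frac{1}{57085}\right) = \frac{143360}{79209} - \frac{3539}{57085} = \frac{7903384949}{4521645765}$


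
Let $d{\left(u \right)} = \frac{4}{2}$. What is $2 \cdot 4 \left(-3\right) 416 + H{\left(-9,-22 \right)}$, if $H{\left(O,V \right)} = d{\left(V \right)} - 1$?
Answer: $-9983$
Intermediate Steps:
$d{\left(u \right)} = 2$ ($d{\left(u \right)} = 4 \cdot \frac{1}{2} = 2$)
$H{\left(O,V \right)} = 1$ ($H{\left(O,V \right)} = 2 - 1 = 1$)
$2 \cdot 4 \left(-3\right) 416 + H{\left(-9,-22 \right)} = 2 \cdot 4 \left(-3\right) 416 + 1 = 8 \left(-3\right) 416 + 1 = \left(-24\right) 416 + 1 = -9984 + 1 = -9983$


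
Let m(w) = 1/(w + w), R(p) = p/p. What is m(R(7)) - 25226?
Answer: -50451/2 ≈ -25226.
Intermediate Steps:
R(p) = 1
m(w) = 1/(2*w)
m(R(7)) - 25226 = (1/2)/1 - 25226 = (1/2)*1 - 25226 = 1/2 - 25226 = -50451/2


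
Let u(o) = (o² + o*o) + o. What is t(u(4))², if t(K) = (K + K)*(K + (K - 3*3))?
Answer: 20575296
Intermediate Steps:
u(o) = o + 2*o² (u(o) = (o² + o²) + o = 2*o² + o = o + 2*o²)
t(K) = 2*K*(-9 + 2*K) (t(K) = (2*K)*(K + (K - 9)) = (2*K)*(K + (-9 + K)) = (2*K)*(-9 + 2*K) = 2*K*(-9 + 2*K))
t(u(4))² = (2*(4*(1 + 2*4))*(-9 + 2*(4*(1 + 2*4))))² = (2*(4*(1 + 8))*(-9 + 2*(4*(1 + 8))))² = (2*(4*9)*(-9 + 2*(4*9)))² = (2*36*(-9 + 2*36))² = (2*36*(-9 + 72))² = (2*36*63)² = 4536² = 20575296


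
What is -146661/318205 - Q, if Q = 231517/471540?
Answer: -5713055797/6001855428 ≈ -0.95188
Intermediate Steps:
Q = 231517/471540 (Q = 231517*(1/471540) = 231517/471540 ≈ 0.49098)
-146661/318205 - Q = -146661/318205 - 1*231517/471540 = -146661*1/318205 - 231517/471540 = -146661/318205 - 231517/471540 = -5713055797/6001855428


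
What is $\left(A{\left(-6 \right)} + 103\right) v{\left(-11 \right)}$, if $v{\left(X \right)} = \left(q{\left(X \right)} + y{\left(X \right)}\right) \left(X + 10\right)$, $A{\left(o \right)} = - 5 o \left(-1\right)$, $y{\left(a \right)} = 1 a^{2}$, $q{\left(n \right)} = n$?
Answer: $-8030$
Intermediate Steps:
$y{\left(a \right)} = a^{2}$
$A{\left(o \right)} = 5 o$
$v{\left(X \right)} = \left(10 + X\right) \left(X + X^{2}\right)$ ($v{\left(X \right)} = \left(X + X^{2}\right) \left(X + 10\right) = \left(X + X^{2}\right) \left(10 + X\right) = \left(10 + X\right) \left(X + X^{2}\right)$)
$\left(A{\left(-6 \right)} + 103\right) v{\left(-11 \right)} = \left(5 \left(-6\right) + 103\right) \left(- 11 \left(10 + \left(-11\right)^{2} + 11 \left(-11\right)\right)\right) = \left(-30 + 103\right) \left(- 11 \left(10 + 121 - 121\right)\right) = 73 \left(\left(-11\right) 10\right) = 73 \left(-110\right) = -8030$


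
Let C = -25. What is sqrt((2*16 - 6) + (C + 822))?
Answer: sqrt(823) ≈ 28.688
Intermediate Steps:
sqrt((2*16 - 6) + (C + 822)) = sqrt((2*16 - 6) + (-25 + 822)) = sqrt((32 - 6) + 797) = sqrt(26 + 797) = sqrt(823)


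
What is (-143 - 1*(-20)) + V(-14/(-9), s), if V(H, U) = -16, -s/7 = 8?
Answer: -139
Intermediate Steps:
s = -56 (s = -7*8 = -56)
(-143 - 1*(-20)) + V(-14/(-9), s) = (-143 - 1*(-20)) - 16 = (-143 + 20) - 16 = -123 - 16 = -139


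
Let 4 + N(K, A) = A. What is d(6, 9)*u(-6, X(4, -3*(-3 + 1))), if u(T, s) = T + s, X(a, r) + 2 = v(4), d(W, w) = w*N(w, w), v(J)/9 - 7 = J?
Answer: 4095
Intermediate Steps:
v(J) = 63 + 9*J
N(K, A) = -4 + A
d(W, w) = w*(-4 + w)
X(a, r) = 97 (X(a, r) = -2 + (63 + 9*4) = -2 + (63 + 36) = -2 + 99 = 97)
d(6, 9)*u(-6, X(4, -3*(-3 + 1))) = (9*(-4 + 9))*(-6 + 97) = (9*5)*91 = 45*91 = 4095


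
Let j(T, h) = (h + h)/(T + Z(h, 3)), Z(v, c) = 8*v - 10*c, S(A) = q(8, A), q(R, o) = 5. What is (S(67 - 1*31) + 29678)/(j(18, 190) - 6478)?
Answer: -11190491/2442111 ≈ -4.5823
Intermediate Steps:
S(A) = 5
Z(v, c) = -10*c + 8*v
j(T, h) = 2*h/(-30 + T + 8*h) (j(T, h) = (h + h)/(T + (-10*3 + 8*h)) = (2*h)/(T + (-30 + 8*h)) = (2*h)/(-30 + T + 8*h) = 2*h/(-30 + T + 8*h))
(S(67 - 1*31) + 29678)/(j(18, 190) - 6478) = (5 + 29678)/(2*190/(-30 + 18 + 8*190) - 6478) = 29683/(2*190/(-30 + 18 + 1520) - 6478) = 29683/(2*190/1508 - 6478) = 29683/(2*190*(1/1508) - 6478) = 29683/(95/377 - 6478) = 29683/(-2442111/377) = 29683*(-377/2442111) = -11190491/2442111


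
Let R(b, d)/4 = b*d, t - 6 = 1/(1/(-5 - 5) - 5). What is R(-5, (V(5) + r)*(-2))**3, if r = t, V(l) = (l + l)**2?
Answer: 10055317704704000/132651 ≈ 7.5803e+10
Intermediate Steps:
V(l) = 4*l**2 (V(l) = (2*l)**2 = 4*l**2)
t = 296/51 (t = 6 + 1/(1/(-5 - 5) - 5) = 6 + 1/(1/(-10) - 5) = 6 + 1/(-1/10 - 5) = 6 + 1/(-51/10) = 6 - 10/51 = 296/51 ≈ 5.8039)
r = 296/51 ≈ 5.8039
R(b, d) = 4*b*d (R(b, d) = 4*(b*d) = 4*b*d)
R(-5, (V(5) + r)*(-2))**3 = (4*(-5)*((4*5**2 + 296/51)*(-2)))**3 = (4*(-5)*((4*25 + 296/51)*(-2)))**3 = (4*(-5)*((100 + 296/51)*(-2)))**3 = (4*(-5)*((5396/51)*(-2)))**3 = (4*(-5)*(-10792/51))**3 = (215840/51)**3 = 10055317704704000/132651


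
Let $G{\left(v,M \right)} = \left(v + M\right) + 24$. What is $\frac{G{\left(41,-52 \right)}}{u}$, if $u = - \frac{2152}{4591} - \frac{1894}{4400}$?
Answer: $- \frac{131302600}{9082077} \approx -14.457$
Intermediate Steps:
$G{\left(v,M \right)} = 24 + M + v$ ($G{\left(v,M \right)} = \left(M + v\right) + 24 = 24 + M + v$)
$u = - \frac{9082077}{10100200}$ ($u = \left(-2152\right) \frac{1}{4591} - \frac{947}{2200} = - \frac{2152}{4591} - \frac{947}{2200} = - \frac{9082077}{10100200} \approx -0.8992$)
$\frac{G{\left(41,-52 \right)}}{u} = \frac{24 - 52 + 41}{- \frac{9082077}{10100200}} = 13 \left(- \frac{10100200}{9082077}\right) = - \frac{131302600}{9082077}$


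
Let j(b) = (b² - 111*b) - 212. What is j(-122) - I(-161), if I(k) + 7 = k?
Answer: 28382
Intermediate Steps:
I(k) = -7 + k
j(b) = -212 + b² - 111*b
j(-122) - I(-161) = (-212 + (-122)² - 111*(-122)) - (-7 - 161) = (-212 + 14884 + 13542) - 1*(-168) = 28214 + 168 = 28382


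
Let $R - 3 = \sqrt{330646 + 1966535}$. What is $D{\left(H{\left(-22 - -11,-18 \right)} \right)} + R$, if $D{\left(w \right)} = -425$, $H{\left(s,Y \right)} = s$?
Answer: $-422 + \sqrt{2297181} \approx 1093.6$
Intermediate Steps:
$R = 3 + \sqrt{2297181}$ ($R = 3 + \sqrt{330646 + 1966535} = 3 + \sqrt{2297181} \approx 1518.6$)
$D{\left(H{\left(-22 - -11,-18 \right)} \right)} + R = -425 + \left(3 + \sqrt{2297181}\right) = -422 + \sqrt{2297181}$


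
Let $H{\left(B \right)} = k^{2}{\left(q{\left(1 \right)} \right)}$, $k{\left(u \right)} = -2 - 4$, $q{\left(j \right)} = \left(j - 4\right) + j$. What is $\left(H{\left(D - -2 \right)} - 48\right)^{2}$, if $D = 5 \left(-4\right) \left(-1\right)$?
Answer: $144$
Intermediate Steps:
$q{\left(j \right)} = -4 + 2 j$ ($q{\left(j \right)} = \left(-4 + j\right) + j = -4 + 2 j$)
$D = 20$ ($D = \left(-20\right) \left(-1\right) = 20$)
$k{\left(u \right)} = -6$
$H{\left(B \right)} = 36$ ($H{\left(B \right)} = \left(-6\right)^{2} = 36$)
$\left(H{\left(D - -2 \right)} - 48\right)^{2} = \left(36 - 48\right)^{2} = \left(-12\right)^{2} = 144$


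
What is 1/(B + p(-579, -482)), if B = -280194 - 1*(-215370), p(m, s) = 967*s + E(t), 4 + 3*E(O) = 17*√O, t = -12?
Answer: -2389137/1268439025016 - 51*I*√3/1268439025016 ≈ -1.8835e-6 - 6.964e-11*I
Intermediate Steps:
E(O) = -4/3 + 17*√O/3 (E(O) = -4/3 + (17*√O)/3 = -4/3 + 17*√O/3)
p(m, s) = -4/3 + 967*s + 34*I*√3/3 (p(m, s) = 967*s + (-4/3 + 17*√(-12)/3) = 967*s + (-4/3 + 17*(2*I*√3)/3) = 967*s + (-4/3 + 34*I*√3/3) = -4/3 + 967*s + 34*I*√3/3)
B = -64824 (B = -280194 + 215370 = -64824)
1/(B + p(-579, -482)) = 1/(-64824 + (-4/3 + 967*(-482) + 34*I*√3/3)) = 1/(-64824 + (-4/3 - 466094 + 34*I*√3/3)) = 1/(-64824 + (-1398286/3 + 34*I*√3/3)) = 1/(-1592758/3 + 34*I*√3/3)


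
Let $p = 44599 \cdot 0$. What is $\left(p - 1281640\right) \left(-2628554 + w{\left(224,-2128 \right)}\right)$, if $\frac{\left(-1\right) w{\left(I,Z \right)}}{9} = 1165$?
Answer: $3382297943960$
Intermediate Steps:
$p = 0$
$w{\left(I,Z \right)} = -10485$ ($w{\left(I,Z \right)} = \left(-9\right) 1165 = -10485$)
$\left(p - 1281640\right) \left(-2628554 + w{\left(224,-2128 \right)}\right) = \left(0 - 1281640\right) \left(-2628554 - 10485\right) = \left(-1281640\right) \left(-2639039\right) = 3382297943960$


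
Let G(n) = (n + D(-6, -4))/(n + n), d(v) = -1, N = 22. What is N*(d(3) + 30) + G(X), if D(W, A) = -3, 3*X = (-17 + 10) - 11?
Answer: 2555/4 ≈ 638.75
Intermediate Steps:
X = -6 (X = ((-17 + 10) - 11)/3 = (-7 - 11)/3 = (⅓)*(-18) = -6)
G(n) = (-3 + n)/(2*n) (G(n) = (n - 3)/(n + n) = (-3 + n)/((2*n)) = (-3 + n)*(1/(2*n)) = (-3 + n)/(2*n))
N*(d(3) + 30) + G(X) = 22*(-1 + 30) + (½)*(-3 - 6)/(-6) = 22*29 + (½)*(-⅙)*(-9) = 638 + ¾ = 2555/4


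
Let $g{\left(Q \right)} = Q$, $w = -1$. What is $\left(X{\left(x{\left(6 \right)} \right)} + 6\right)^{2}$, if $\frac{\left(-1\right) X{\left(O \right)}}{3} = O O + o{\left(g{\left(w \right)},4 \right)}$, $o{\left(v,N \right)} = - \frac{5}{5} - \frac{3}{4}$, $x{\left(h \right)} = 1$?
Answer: $\frac{1089}{16} \approx 68.063$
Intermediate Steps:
$o{\left(v,N \right)} = - \frac{7}{4}$ ($o{\left(v,N \right)} = \left(-5\right) \frac{1}{5} - \frac{3}{4} = -1 - \frac{3}{4} = - \frac{7}{4}$)
$X{\left(O \right)} = \frac{21}{4} - 3 O^{2}$ ($X{\left(O \right)} = - 3 \left(O O - \frac{7}{4}\right) = - 3 \left(O^{2} - \frac{7}{4}\right) = - 3 \left(- \frac{7}{4} + O^{2}\right) = \frac{21}{4} - 3 O^{2}$)
$\left(X{\left(x{\left(6 \right)} \right)} + 6\right)^{2} = \left(\left(\frac{21}{4} - 3 \cdot 1^{2}\right) + 6\right)^{2} = \left(\left(\frac{21}{4} - 3\right) + 6\right)^{2} = \left(\frac{9}{4} + 6\right)^{2} = \left(\frac{33}{4}\right)^{2} = \frac{1089}{16}$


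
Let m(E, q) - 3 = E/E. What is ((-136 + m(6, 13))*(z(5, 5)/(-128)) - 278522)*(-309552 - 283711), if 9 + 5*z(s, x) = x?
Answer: 6609491469119/40 ≈ 1.6524e+11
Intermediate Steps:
m(E, q) = 4 (m(E, q) = 3 + E/E = 3 + 1 = 4)
z(s, x) = -9/5 + x/5
((-136 + m(6, 13))*(z(5, 5)/(-128)) - 278522)*(-309552 - 283711) = ((-136 + 4)*((-9/5 + (⅕)*5)/(-128)) - 278522)*(-309552 - 283711) = (-132*(-9/5 + 1)*(-1)/128 - 278522)*(-593263) = (-(-528)*(-1)/(5*128) - 278522)*(-593263) = (-132*1/160 - 278522)*(-593263) = (-33/40 - 278522)*(-593263) = -11140913/40*(-593263) = 6609491469119/40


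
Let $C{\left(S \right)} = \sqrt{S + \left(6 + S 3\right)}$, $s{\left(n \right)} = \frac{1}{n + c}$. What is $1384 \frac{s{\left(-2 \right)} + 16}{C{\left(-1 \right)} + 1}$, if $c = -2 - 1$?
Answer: $- \frac{109336}{5} + \frac{109336 \sqrt{2}}{5} \approx 9057.7$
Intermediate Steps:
$c = -3$
$s{\left(n \right)} = \frac{1}{-3 + n}$ ($s{\left(n \right)} = \frac{1}{n - 3} = \frac{1}{-3 + n}$)
$C{\left(S \right)} = \sqrt{6 + 4 S}$ ($C{\left(S \right)} = \sqrt{S + \left(6 + 3 S\right)} = \sqrt{6 + 4 S}$)
$1384 \frac{s{\left(-2 \right)} + 16}{C{\left(-1 \right)} + 1} = 1384 \frac{\frac{1}{-3 - 2} + 16}{\sqrt{6 + 4 \left(-1\right)} + 1} = 1384 \frac{\frac{1}{-5} + 16}{\sqrt{6 - 4} + 1} = 1384 \frac{- \frac{1}{5} + 16}{\sqrt{2} + 1} = 1384 \frac{79}{5 \left(1 + \sqrt{2}\right)} = \frac{109336}{5 \left(1 + \sqrt{2}\right)}$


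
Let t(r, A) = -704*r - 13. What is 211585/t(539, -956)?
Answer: -211585/379469 ≈ -0.55758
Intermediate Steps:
t(r, A) = -13 - 704*r
211585/t(539, -956) = 211585/(-13 - 704*539) = 211585/(-13 - 379456) = 211585/(-379469) = 211585*(-1/379469) = -211585/379469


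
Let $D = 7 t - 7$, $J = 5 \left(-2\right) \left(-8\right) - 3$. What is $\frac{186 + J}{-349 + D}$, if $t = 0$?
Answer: $- \frac{263}{356} \approx -0.73876$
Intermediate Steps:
$J = 77$ ($J = \left(-10\right) \left(-8\right) - 3 = 80 - 3 = 77$)
$D = -7$ ($D = 7 \cdot 0 - 7 = 0 - 7 = -7$)
$\frac{186 + J}{-349 + D} = \frac{186 + 77}{-349 - 7} = \frac{263}{-356} = 263 \left(- \frac{1}{356}\right) = - \frac{263}{356}$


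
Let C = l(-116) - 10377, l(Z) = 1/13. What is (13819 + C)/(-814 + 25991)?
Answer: 44747/327301 ≈ 0.13672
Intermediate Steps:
l(Z) = 1/13
C = -134900/13 (C = 1/13 - 10377 = -134900/13 ≈ -10377.)
(13819 + C)/(-814 + 25991) = (13819 - 134900/13)/(-814 + 25991) = (44747/13)/25177 = (44747/13)*(1/25177) = 44747/327301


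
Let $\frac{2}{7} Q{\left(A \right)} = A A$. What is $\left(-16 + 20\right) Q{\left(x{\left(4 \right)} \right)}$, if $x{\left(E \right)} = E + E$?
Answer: $896$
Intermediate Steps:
$x{\left(E \right)} = 2 E$
$Q{\left(A \right)} = \frac{7 A^{2}}{2}$ ($Q{\left(A \right)} = \frac{7 A A}{2} = \frac{7 A^{2}}{2}$)
$\left(-16 + 20\right) Q{\left(x{\left(4 \right)} \right)} = \left(-16 + 20\right) \frac{7 \left(2 \cdot 4\right)^{2}}{2} = 4 \frac{7 \cdot 8^{2}}{2} = 4 \cdot \frac{7}{2} \cdot 64 = 4 \cdot 224 = 896$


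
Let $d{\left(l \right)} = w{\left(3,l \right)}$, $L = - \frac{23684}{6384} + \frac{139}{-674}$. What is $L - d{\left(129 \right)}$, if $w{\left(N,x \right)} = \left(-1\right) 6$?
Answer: $\frac{1120813}{537852} \approx 2.0839$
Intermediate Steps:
$L = - \frac{2106299}{537852}$ ($L = \left(-23684\right) \frac{1}{6384} + 139 \left(- \frac{1}{674}\right) = - \frac{5921}{1596} - \frac{139}{674} = - \frac{2106299}{537852} \approx -3.9161$)
$w{\left(N,x \right)} = -6$
$d{\left(l \right)} = -6$
$L - d{\left(129 \right)} = - \frac{2106299}{537852} - -6 = - \frac{2106299}{537852} + 6 = \frac{1120813}{537852}$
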